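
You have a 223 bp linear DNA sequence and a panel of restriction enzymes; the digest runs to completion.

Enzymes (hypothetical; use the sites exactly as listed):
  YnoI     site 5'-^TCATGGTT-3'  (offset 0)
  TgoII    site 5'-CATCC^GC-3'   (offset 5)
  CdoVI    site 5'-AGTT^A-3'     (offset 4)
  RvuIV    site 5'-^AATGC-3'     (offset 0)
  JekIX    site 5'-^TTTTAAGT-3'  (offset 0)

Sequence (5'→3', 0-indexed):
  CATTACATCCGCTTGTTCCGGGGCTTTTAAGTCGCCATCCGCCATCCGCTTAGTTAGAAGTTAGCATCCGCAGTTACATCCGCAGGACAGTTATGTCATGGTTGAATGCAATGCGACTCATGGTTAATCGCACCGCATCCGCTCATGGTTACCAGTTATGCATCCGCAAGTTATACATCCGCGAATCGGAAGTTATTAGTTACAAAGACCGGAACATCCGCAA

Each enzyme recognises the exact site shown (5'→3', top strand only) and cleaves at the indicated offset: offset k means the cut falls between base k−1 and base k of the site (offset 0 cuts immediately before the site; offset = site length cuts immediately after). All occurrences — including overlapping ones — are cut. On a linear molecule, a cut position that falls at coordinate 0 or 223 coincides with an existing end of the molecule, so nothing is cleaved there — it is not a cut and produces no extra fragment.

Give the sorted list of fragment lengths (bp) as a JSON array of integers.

Scan for sites:
  YnoI TCATGGTT/0: at [95, 117, 142] ⇒ [95, 117, 142]
  TgoII CATCCGC/5: at [5, 35, 42, 64, 76, 135, 160, 175, 214] ⇒ [10, 40, 47, 69, 81, 140, 165, 180, 219]
  CdoVI AGTTA/4: at [51, 58, 71, 88, 153, 168, 190, 197] ⇒ [55, 62, 75, 92, 157, 172, 194, 201]
  RvuIV AATGC/0: at [104, 109] ⇒ [104, 109]
  JekIX TTTTAAGT/0: at [24] ⇒ [24]

Pooled cuts: [10, 24, 40, 47, 55, 62, 69, 75, 81, 92, 95, 104, 109, 117, 140, 142, 157, 165, 172, 180, 194, 201, 219]

Fragment lengths:
  [0,10): 10 bp
  [10,24): 14 bp
  [24,40): 16 bp
  [40,47): 7 bp
  [47,55): 8 bp
  [55,62): 7 bp
  [62,69): 7 bp
  [69,75): 6 bp
  [75,81): 6 bp
  [81,92): 11 bp
  [92,95): 3 bp
  [95,104): 9 bp
  [104,109): 5 bp
  [109,117): 8 bp
  [117,140): 23 bp
  [140,142): 2 bp
  [142,157): 15 bp
  [157,165): 8 bp
  [165,172): 7 bp
  [172,180): 8 bp
  [180,194): 14 bp
  [194,201): 7 bp
  [201,219): 18 bp
  [219,223): 4 bp

[2,3,4,5,6,6,7,7,7,7,7,8,8,8,8,9,10,11,14,14,15,16,18,23]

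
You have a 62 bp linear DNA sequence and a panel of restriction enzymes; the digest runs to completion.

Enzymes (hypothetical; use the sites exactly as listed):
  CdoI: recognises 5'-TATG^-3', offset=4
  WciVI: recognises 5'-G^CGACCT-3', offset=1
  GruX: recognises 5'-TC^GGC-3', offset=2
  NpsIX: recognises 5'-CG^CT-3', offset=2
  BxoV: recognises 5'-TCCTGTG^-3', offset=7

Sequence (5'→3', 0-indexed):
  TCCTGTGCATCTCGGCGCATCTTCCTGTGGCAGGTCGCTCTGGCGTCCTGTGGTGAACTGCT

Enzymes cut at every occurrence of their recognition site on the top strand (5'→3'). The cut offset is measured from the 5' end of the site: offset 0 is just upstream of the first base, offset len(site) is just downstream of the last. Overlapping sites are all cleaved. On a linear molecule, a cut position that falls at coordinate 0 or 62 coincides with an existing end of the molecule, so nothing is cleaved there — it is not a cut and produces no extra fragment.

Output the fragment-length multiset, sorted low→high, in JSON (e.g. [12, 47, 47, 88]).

[6,7,8,10,15,16]

Per-enzyme occurrences:
  CdoI (TATG, off=4): no sites
  WciVI (GCGACCT, off=1): no sites
  GruX TCGGC/2: at [11] ⇒ [13]
  NpsIX CGCT/2: at [35] ⇒ [37]
  BxoV TCCTGTG/7: at [0, 22, 45] ⇒ [7, 29, 52]

Pooled cuts: [7, 13, 29, 37, 52]

Fragments:
  [0,7): 7 bp
  [7,13): 6 bp
  [13,29): 16 bp
  [29,37): 8 bp
  [37,52): 15 bp
  [52,62): 10 bp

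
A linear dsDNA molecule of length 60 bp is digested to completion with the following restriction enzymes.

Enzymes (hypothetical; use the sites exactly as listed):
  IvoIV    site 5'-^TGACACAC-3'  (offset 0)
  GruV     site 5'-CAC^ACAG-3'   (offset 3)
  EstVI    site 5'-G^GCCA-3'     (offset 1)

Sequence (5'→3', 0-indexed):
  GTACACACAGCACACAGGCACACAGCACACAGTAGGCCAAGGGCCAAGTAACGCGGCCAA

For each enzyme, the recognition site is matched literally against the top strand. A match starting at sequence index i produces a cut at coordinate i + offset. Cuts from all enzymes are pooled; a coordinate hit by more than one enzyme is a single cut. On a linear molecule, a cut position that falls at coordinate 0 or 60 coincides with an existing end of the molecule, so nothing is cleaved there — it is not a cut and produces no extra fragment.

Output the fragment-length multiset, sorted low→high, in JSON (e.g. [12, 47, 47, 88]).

Site scan:
  IvoIV (TGACACAC, off=0): no sites
  GruV CACACAG/3: at [3, 10, 18, 25] ⇒ [6, 13, 21, 28]
  EstVI GGCCA/1: at [34, 41, 54] ⇒ [35, 42, 55]

Pooled cuts: [6, 13, 21, 28, 35, 42, 55]

Fragments:
  [0,6): 6 bp
  [6,13): 7 bp
  [13,21): 8 bp
  [21,28): 7 bp
  [28,35): 7 bp
  [35,42): 7 bp
  [42,55): 13 bp
  [55,60): 5 bp

[5,6,7,7,7,7,8,13]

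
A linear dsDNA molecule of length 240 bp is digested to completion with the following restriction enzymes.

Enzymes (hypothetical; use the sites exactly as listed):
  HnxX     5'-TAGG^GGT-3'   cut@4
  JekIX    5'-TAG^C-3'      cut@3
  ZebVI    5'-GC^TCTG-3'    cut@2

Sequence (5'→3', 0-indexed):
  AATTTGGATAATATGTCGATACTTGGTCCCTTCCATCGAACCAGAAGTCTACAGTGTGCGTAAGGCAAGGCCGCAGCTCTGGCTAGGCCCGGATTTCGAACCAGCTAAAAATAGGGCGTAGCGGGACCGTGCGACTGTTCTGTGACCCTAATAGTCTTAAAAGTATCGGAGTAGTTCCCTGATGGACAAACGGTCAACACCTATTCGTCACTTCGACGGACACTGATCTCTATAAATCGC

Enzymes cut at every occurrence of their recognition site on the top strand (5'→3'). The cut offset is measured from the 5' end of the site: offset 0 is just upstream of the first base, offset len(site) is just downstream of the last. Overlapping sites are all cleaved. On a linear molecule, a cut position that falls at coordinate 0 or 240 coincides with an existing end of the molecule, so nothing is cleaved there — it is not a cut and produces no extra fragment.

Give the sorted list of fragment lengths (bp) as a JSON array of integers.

[44,77,119]

Scan for sites:
  HnxX (TAGGGGT, off=4): no sites
  JekIX TAGC/3: at [118] ⇒ [121]
  ZebVI GCTCTG/2: at [75] ⇒ [77]

Pooled cuts: [77, 121]

Fragments:
  [0,77): 77 bp
  [77,121): 44 bp
  [121,240): 119 bp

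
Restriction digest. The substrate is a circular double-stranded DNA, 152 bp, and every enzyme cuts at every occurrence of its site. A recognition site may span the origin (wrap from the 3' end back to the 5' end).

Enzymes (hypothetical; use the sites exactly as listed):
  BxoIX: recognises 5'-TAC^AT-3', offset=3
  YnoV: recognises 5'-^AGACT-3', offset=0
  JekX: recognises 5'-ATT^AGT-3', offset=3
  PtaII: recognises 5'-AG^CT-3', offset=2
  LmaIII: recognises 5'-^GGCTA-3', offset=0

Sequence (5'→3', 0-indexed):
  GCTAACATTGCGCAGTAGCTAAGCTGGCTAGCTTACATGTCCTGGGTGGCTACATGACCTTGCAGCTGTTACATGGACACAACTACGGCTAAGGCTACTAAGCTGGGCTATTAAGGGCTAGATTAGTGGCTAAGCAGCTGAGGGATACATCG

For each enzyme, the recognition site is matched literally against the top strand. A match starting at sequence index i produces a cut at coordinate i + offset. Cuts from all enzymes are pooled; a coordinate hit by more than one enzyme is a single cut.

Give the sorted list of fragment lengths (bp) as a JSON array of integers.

Site scan:
  BxoIX TACAT/3: at [33, 50, 69, 145] ⇒ [36, 53, 72, 148]
  YnoV (AGACT, off=0): no sites
  JekX ATTAGT/3: at [121] ⇒ [124]
  PtaII AGCT/2: at [16, 21, 29, 63, 100, 135] ⇒ [18, 23, 31, 65, 102, 137]
  LmaIII GGCTA/0: at [25, 47, 86, 92, 105, 115, 127, 151] ⇒ [25, 47, 86, 92, 105, 115, 127, 151]

Pooled cuts: [18, 23, 25, 31, 36, 47, 53, 65, 72, 86, 92, 102, 105, 115, 124, 127, 137, 148, 151]

Fragment lengths:
  18→23: 5 bp
  23→25: 2 bp
  25→31: 6 bp
  31→36: 5 bp
  36→47: 11 bp
  47→53: 6 bp
  53→65: 12 bp
  65→72: 7 bp
  72→86: 14 bp
  86→92: 6 bp
  92→102: 10 bp
  102→105: 3 bp
  105→115: 10 bp
  115→124: 9 bp
  124→127: 3 bp
  127→137: 10 bp
  137→148: 11 bp
  148→151: 3 bp
  151→18 (wrap): 152-151+18 = 19 bp

[2,3,3,3,5,5,6,6,6,7,9,10,10,10,11,11,12,14,19]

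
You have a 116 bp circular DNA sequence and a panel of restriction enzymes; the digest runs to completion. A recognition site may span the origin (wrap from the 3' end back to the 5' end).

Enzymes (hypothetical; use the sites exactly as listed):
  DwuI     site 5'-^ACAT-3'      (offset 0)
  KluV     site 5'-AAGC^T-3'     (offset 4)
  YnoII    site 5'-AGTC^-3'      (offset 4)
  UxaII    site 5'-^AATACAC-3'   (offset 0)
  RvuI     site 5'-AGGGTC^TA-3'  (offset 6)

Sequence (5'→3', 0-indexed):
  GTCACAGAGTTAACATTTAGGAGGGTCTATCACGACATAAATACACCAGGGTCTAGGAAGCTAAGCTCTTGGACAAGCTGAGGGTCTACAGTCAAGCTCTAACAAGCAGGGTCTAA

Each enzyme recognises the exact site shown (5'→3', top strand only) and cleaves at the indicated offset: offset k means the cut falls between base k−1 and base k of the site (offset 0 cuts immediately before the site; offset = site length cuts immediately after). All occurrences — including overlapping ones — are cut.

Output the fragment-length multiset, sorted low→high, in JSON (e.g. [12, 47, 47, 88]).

[4,5,5,6,7,7,8,8,9,12,14,15,16]

Site scan:
  DwuI ACAT/0: at [12, 34] ⇒ [12, 34]
  KluV AAGCT/4: at [57, 62, 74, 93] ⇒ [61, 66, 78, 97]
  YnoII AGTC/4: at [89, 115] ⇒ [3, 93]
  UxaII AATACAC/0: at [39] ⇒ [39]
  RvuI AGGGTCTA/6: at [21, 47, 80, 107] ⇒ [27, 53, 86, 113]

All cut coordinates (distinct, sorted): [3, 12, 27, 34, 39, 53, 61, 66, 78, 86, 93, 97, 113]

Fragment lengths:
  3→12: 9 bp
  12→27: 15 bp
  27→34: 7 bp
  34→39: 5 bp
  39→53: 14 bp
  53→61: 8 bp
  61→66: 5 bp
  66→78: 12 bp
  78→86: 8 bp
  86→93: 7 bp
  93→97: 4 bp
  97→113: 16 bp
  113→3 (wrap): 116-113+3 = 6 bp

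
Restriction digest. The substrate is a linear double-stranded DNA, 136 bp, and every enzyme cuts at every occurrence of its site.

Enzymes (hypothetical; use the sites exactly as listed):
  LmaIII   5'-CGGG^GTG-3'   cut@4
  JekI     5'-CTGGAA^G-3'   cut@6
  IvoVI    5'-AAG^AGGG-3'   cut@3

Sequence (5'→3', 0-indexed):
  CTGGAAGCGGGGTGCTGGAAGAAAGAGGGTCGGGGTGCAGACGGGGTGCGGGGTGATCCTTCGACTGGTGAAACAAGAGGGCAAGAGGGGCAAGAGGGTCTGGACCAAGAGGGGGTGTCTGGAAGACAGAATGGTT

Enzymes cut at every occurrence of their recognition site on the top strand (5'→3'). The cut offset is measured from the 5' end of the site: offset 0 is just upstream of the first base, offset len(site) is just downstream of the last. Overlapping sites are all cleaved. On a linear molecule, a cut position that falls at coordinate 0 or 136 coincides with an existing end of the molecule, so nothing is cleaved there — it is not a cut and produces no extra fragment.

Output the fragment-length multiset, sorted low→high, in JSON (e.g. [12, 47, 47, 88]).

Scan for sites:
  LmaIII CGGGGTG/4: at [7, 30, 41, 48] ⇒ [11, 34, 45, 52]
  JekI CTGGAAG/6: at [0, 14, 118] ⇒ [6, 20, 124]
  IvoVI AAGAGGG/3: at [22, 74, 82, 91, 106] ⇒ [25, 77, 85, 94, 109]

All cut coordinates (distinct, sorted): [6, 11, 20, 25, 34, 45, 52, 77, 85, 94, 109, 124]

Fragments:
  [0,6): 6 bp
  [6,11): 5 bp
  [11,20): 9 bp
  [20,25): 5 bp
  [25,34): 9 bp
  [34,45): 11 bp
  [45,52): 7 bp
  [52,77): 25 bp
  [77,85): 8 bp
  [85,94): 9 bp
  [94,109): 15 bp
  [109,124): 15 bp
  [124,136): 12 bp

[5,5,6,7,8,9,9,9,11,12,15,15,25]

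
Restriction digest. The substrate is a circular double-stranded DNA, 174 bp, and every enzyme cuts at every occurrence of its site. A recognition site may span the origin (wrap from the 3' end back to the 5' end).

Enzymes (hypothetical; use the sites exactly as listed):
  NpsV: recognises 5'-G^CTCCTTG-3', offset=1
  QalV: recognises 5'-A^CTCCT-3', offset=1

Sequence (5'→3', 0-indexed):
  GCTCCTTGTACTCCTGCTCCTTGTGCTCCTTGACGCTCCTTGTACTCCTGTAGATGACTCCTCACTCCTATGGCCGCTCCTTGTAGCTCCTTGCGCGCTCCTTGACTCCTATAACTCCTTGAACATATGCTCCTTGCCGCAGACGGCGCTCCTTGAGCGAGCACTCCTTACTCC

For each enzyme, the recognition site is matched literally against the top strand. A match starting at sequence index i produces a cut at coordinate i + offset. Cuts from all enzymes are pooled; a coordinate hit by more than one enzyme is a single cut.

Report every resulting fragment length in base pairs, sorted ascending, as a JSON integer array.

Site scan:
  NpsV (GCTCCTTG, off=1): starts [0, 15, 24, 34, 75, 85, 96, 128, 147] → cuts [1, 16, 25, 35, 76, 86, 97, 129, 148]
  QalV (ACTCCT, off=1): starts [9, 43, 56, 63, 104, 113, 162] → cuts [10, 44, 57, 64, 105, 114, 163]

Pooled cuts: [1, 10, 16, 25, 35, 44, 57, 64, 76, 86, 97, 105, 114, 129, 148, 163]

Fragments:
  1→10: 9 bp
  10→16: 6 bp
  16→25: 9 bp
  25→35: 10 bp
  35→44: 9 bp
  44→57: 13 bp
  57→64: 7 bp
  64→76: 12 bp
  76→86: 10 bp
  86→97: 11 bp
  97→105: 8 bp
  105→114: 9 bp
  114→129: 15 bp
  129→148: 19 bp
  148→163: 15 bp
  163→1 (wrap): 174-163+1 = 12 bp

[6,7,8,9,9,9,9,10,10,11,12,12,13,15,15,19]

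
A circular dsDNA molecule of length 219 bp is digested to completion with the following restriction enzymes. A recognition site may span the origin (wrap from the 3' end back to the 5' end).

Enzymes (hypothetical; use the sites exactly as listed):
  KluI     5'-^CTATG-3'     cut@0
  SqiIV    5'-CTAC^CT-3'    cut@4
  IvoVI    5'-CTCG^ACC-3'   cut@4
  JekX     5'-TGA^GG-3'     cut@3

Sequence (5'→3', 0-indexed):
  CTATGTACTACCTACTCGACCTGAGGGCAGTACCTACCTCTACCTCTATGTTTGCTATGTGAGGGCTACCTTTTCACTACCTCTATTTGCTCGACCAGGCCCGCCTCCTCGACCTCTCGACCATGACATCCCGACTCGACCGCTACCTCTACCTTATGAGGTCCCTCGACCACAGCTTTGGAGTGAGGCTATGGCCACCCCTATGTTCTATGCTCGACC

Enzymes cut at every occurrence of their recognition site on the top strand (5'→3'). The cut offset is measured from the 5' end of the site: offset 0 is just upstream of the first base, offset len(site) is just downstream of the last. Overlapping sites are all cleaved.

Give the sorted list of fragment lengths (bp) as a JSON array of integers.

[2,2,3,6,6,6,7,7,7,7,8,8,8,9,9,9,11,11,12,13,13,18,18,19]

Site scan:
  KluI (CTATG, off=0): starts [0, 45, 54, 188, 200, 207] → cuts [0, 45, 54, 188, 200, 207]
  SqiIV (CTACCT, off=4): starts [7, 33, 39, 65, 76, 142, 148] → cuts [11, 37, 43, 69, 80, 146, 152]
  IvoVI (CTCGACC, off=4): starts [14, 89, 107, 115, 134, 164, 212] → cuts [18, 93, 111, 119, 138, 168, 216]
  JekX (TGAGG, off=3): starts [21, 59, 156, 183] → cuts [24, 62, 159, 186]

Pooled cuts: [0, 11, 18, 24, 37, 43, 45, 54, 62, 69, 80, 93, 111, 119, 138, 146, 152, 159, 168, 186, 188, 200, 207, 216]

Fragment lengths:
  0→11: 11 bp
  11→18: 7 bp
  18→24: 6 bp
  24→37: 13 bp
  37→43: 6 bp
  43→45: 2 bp
  45→54: 9 bp
  54→62: 8 bp
  62→69: 7 bp
  69→80: 11 bp
  80→93: 13 bp
  93→111: 18 bp
  111→119: 8 bp
  119→138: 19 bp
  138→146: 8 bp
  146→152: 6 bp
  152→159: 7 bp
  159→168: 9 bp
  168→186: 18 bp
  186→188: 2 bp
  188→200: 12 bp
  200→207: 7 bp
  207→216: 9 bp
  216→0 (wrap): 219-216+0 = 3 bp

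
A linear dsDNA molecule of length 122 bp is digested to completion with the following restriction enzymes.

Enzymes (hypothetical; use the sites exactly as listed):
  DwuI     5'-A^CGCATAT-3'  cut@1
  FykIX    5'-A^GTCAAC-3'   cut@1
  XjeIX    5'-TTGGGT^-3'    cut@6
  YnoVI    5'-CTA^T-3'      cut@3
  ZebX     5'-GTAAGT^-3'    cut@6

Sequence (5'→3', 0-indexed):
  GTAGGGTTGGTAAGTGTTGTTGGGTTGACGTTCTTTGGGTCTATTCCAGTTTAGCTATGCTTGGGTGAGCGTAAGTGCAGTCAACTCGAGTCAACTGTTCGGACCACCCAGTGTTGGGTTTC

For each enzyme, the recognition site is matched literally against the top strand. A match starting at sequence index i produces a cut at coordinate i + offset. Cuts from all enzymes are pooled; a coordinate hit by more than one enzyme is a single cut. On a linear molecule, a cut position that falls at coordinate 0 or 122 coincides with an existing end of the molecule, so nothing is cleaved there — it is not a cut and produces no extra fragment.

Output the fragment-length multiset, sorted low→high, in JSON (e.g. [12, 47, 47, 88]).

Per-enzyme occurrences:
  DwuI (ACGCATAT, off=1): no sites
  FykIX (AGTCAAC, off=1): starts [78, 88] → cuts [79, 89]
  XjeIX (TTGGGT, off=6): starts [19, 34, 60, 113] → cuts [25, 40, 66, 119]
  YnoVI (CTAT, off=3): starts [40, 54] → cuts [43, 57]
  ZebX (GTAAGT, off=6): starts [9, 70] → cuts [15, 76]

All cut coordinates (distinct, sorted): [15, 25, 40, 43, 57, 66, 76, 79, 89, 119]

Fragments:
  [0,15): 15 bp
  [15,25): 10 bp
  [25,40): 15 bp
  [40,43): 3 bp
  [43,57): 14 bp
  [57,66): 9 bp
  [66,76): 10 bp
  [76,79): 3 bp
  [79,89): 10 bp
  [89,119): 30 bp
  [119,122): 3 bp

[3,3,3,9,10,10,10,14,15,15,30]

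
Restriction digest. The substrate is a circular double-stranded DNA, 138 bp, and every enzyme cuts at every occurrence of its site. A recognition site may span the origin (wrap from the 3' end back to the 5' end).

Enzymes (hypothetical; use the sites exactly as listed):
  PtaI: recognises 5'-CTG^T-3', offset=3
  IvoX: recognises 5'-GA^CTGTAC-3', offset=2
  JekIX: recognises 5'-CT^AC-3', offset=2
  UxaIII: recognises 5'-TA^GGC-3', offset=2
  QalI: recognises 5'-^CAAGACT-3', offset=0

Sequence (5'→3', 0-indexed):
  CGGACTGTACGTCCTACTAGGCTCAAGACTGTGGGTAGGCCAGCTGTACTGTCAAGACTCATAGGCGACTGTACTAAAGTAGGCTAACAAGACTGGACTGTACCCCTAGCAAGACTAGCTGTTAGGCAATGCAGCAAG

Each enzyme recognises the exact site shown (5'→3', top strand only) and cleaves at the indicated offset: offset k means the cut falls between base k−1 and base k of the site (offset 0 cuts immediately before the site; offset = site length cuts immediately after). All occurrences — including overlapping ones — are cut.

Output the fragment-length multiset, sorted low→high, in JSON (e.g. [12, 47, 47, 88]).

Site scan:
  PtaI CTGT/3: at [4, 28, 43, 48, 68, 97, 118] ⇒ [7, 31, 46, 51, 71, 100, 121]
  IvoX GACTGTAC/2: at [2, 66, 95] ⇒ [4, 68, 97]
  JekIX CTAC/2: at [13] ⇒ [15]
  UxaIII TAGGC/2: at [17, 35, 61, 79, 122] ⇒ [19, 37, 63, 81, 124]
  QalI CAAGACT/0: at [23, 52, 87, 109] ⇒ [23, 52, 87, 109]

Pooled cuts: [4, 7, 15, 19, 23, 31, 37, 46, 51, 52, 63, 68, 71, 81, 87, 97, 100, 109, 121, 124]

Fragments:
  4→7: 3 bp
  7→15: 8 bp
  15→19: 4 bp
  19→23: 4 bp
  23→31: 8 bp
  31→37: 6 bp
  37→46: 9 bp
  46→51: 5 bp
  51→52: 1 bp
  52→63: 11 bp
  63→68: 5 bp
  68→71: 3 bp
  71→81: 10 bp
  81→87: 6 bp
  87→97: 10 bp
  97→100: 3 bp
  100→109: 9 bp
  109→121: 12 bp
  121→124: 3 bp
  124→4 (wrap): 138-124+4 = 18 bp

[1,3,3,3,3,4,4,5,5,6,6,8,8,9,9,10,10,11,12,18]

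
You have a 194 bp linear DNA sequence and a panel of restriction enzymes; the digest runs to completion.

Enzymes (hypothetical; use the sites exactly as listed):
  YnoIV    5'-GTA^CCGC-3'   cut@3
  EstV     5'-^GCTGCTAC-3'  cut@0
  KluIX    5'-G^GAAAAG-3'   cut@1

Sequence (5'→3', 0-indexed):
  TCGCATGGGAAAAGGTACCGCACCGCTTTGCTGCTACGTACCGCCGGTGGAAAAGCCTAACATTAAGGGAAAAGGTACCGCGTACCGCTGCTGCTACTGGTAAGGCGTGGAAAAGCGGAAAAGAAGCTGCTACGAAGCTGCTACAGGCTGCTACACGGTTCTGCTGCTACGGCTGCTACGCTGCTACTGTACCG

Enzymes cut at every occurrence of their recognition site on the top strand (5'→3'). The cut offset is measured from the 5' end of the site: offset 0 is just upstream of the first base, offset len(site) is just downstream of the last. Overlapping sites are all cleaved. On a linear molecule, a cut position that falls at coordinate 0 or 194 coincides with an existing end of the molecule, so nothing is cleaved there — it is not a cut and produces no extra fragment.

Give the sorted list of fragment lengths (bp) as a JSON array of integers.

[5,7,8,8,8,8,9,9,9,9,10,11,11,12,15,16,19,20]

Per-enzyme occurrences:
  YnoIV (GTACCGC, off=3): starts [14, 37, 74, 81] → cuts [17, 40, 77, 84]
  EstV (GCTGCTAC, off=0): starts [29, 89, 125, 136, 146, 162, 171, 179] → cuts [29, 89, 125, 136, 146, 162, 171, 179]
  KluIX (GGAAAAG, off=1): starts [7, 48, 67, 108, 116] → cuts [8, 49, 68, 109, 117]

Pooled cuts: [8, 17, 29, 40, 49, 68, 77, 84, 89, 109, 117, 125, 136, 146, 162, 171, 179]

Fragment lengths:
  [0,8): 8 bp
  [8,17): 9 bp
  [17,29): 12 bp
  [29,40): 11 bp
  [40,49): 9 bp
  [49,68): 19 bp
  [68,77): 9 bp
  [77,84): 7 bp
  [84,89): 5 bp
  [89,109): 20 bp
  [109,117): 8 bp
  [117,125): 8 bp
  [125,136): 11 bp
  [136,146): 10 bp
  [146,162): 16 bp
  [162,171): 9 bp
  [171,179): 8 bp
  [179,194): 15 bp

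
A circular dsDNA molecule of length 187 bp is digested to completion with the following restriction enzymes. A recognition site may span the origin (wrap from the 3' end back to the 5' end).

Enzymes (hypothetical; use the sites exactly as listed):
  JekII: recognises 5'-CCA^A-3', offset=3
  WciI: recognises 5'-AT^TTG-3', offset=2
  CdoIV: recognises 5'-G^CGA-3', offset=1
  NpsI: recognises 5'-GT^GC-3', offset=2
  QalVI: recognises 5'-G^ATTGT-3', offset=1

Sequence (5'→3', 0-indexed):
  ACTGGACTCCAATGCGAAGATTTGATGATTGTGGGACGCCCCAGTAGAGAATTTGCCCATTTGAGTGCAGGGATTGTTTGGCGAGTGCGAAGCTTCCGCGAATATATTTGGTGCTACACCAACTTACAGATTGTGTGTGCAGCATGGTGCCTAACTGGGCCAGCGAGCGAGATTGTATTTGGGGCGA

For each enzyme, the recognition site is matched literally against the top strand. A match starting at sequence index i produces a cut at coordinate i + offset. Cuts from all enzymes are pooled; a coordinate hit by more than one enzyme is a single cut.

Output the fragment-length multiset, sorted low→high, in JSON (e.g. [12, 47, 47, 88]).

[1,3,4,4,5,5,6,6,6,6,7,7,8,8,9,9,9,9,10,11,14,15,25]

Site scan:
  JekII CCAA/3: at [8, 118] ⇒ [11, 121]
  WciI ATTTG/2: at [19, 50, 58, 105, 176] ⇒ [21, 52, 60, 107, 178]
  CdoIV GCGA/1: at [13, 80, 86, 97, 162, 166, 183] ⇒ [14, 81, 87, 98, 163, 167, 184]
  NpsI GTGC/2: at [64, 84, 110, 136, 146] ⇒ [66, 86, 112, 138, 148]
  QalVI GATTGT/1: at [26, 71, 128, 170] ⇒ [27, 72, 129, 171]

Pooled cuts: [11, 14, 21, 27, 52, 60, 66, 72, 81, 86, 87, 98, 107, 112, 121, 129, 138, 148, 163, 167, 171, 178, 184]

Fragments:
  11→14: 3 bp
  14→21: 7 bp
  21→27: 6 bp
  27→52: 25 bp
  52→60: 8 bp
  60→66: 6 bp
  66→72: 6 bp
  72→81: 9 bp
  81→86: 5 bp
  86→87: 1 bp
  87→98: 11 bp
  98→107: 9 bp
  107→112: 5 bp
  112→121: 9 bp
  121→129: 8 bp
  129→138: 9 bp
  138→148: 10 bp
  148→163: 15 bp
  163→167: 4 bp
  167→171: 4 bp
  171→178: 7 bp
  178→184: 6 bp
  184→11 (wrap): 187-184+11 = 14 bp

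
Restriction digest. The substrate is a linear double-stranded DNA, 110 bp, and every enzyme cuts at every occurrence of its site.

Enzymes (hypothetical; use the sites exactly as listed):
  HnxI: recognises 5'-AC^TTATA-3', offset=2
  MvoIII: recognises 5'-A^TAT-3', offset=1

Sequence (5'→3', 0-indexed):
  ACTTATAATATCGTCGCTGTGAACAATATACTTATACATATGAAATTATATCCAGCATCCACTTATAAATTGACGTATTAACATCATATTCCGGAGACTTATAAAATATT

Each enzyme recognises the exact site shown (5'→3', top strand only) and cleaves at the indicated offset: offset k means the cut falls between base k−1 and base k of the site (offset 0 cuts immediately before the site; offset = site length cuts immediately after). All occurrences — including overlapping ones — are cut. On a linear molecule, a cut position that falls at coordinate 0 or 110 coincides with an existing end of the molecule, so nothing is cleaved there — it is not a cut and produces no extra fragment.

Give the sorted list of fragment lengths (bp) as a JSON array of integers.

Scan for sites:
  HnxI (ACTTATA, off=2): starts [0, 29, 60, 96] → cuts [2, 31, 62, 98]
  MvoIII (ATAT, off=1): starts [7, 25, 37, 47, 85, 105] → cuts [8, 26, 38, 48, 86, 106]

Pooled cuts: [2, 8, 26, 31, 38, 48, 62, 86, 98, 106]

Fragments:
  [0,2): 2 bp
  [2,8): 6 bp
  [8,26): 18 bp
  [26,31): 5 bp
  [31,38): 7 bp
  [38,48): 10 bp
  [48,62): 14 bp
  [62,86): 24 bp
  [86,98): 12 bp
  [98,106): 8 bp
  [106,110): 4 bp

[2,4,5,6,7,8,10,12,14,18,24]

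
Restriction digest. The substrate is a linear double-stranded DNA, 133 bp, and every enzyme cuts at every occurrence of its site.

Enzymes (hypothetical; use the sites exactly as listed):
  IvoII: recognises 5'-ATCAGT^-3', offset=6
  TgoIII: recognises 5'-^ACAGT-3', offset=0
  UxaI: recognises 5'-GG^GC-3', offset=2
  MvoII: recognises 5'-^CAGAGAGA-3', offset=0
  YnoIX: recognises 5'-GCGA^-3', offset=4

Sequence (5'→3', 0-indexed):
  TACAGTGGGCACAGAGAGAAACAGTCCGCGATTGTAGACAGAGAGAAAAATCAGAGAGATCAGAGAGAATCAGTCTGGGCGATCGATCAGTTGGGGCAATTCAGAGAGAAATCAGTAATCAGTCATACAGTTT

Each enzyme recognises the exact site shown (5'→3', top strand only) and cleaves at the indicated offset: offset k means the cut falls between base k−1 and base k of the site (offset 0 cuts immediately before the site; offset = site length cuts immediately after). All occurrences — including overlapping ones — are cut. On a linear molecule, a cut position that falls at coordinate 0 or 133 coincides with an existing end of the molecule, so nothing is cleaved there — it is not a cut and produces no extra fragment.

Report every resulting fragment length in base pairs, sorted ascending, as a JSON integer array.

[1,3,3,4,4,4,6,7,7,7,7,9,9,9,11,13,14,15]

Site scan:
  IvoII ATCAGT/6: at [68, 85, 110, 117] ⇒ [74, 91, 116, 123]
  TgoIII ACAGT/0: at [1, 20, 126] ⇒ [1, 20, 126]
  UxaI GGGC/2: at [6, 76, 93] ⇒ [8, 78, 95]
  MvoII CAGAGAGA/0: at [11, 38, 51, 60, 101] ⇒ [11, 38, 51, 60, 101]
  YnoIX GCGA/4: at [27, 78] ⇒ [31, 82]

All cut coordinates (distinct, sorted): [1, 8, 11, 20, 31, 38, 51, 60, 74, 78, 82, 91, 95, 101, 116, 123, 126]

Fragment lengths:
  [0,1): 1 bp
  [1,8): 7 bp
  [8,11): 3 bp
  [11,20): 9 bp
  [20,31): 11 bp
  [31,38): 7 bp
  [38,51): 13 bp
  [51,60): 9 bp
  [60,74): 14 bp
  [74,78): 4 bp
  [78,82): 4 bp
  [82,91): 9 bp
  [91,95): 4 bp
  [95,101): 6 bp
  [101,116): 15 bp
  [116,123): 7 bp
  [123,126): 3 bp
  [126,133): 7 bp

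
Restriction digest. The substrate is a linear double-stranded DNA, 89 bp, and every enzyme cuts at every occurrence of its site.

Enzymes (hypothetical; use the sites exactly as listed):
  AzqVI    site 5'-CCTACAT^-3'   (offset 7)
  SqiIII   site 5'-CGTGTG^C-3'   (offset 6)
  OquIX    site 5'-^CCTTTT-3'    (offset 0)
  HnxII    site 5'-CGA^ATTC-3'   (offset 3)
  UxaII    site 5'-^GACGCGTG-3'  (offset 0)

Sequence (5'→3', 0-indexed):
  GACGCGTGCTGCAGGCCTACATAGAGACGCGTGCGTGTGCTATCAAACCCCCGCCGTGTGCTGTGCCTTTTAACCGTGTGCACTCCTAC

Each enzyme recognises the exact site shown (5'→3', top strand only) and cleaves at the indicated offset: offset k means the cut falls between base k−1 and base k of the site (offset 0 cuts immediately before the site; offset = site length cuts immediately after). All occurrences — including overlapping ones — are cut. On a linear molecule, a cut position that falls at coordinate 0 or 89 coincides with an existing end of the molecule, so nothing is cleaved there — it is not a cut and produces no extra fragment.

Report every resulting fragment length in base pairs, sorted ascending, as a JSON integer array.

Scan for sites:
  AzqVI (CCTACAT, off=7): starts [15] → cuts [22]
  SqiIII (CGTGTGC, off=6): starts [33, 54, 74] → cuts [39, 60, 80]
  OquIX (CCTTTT, off=0): starts [65] → cuts [65]
  HnxII (CGAATTC, off=3): no sites
  UxaII (GACGCGTG, off=0): starts [0, 25] → cuts [25] (position 0 is a terminus of the linear molecule — no cut)

Pooled cuts: [22, 25, 39, 60, 65, 80]

Fragment lengths:
  [0,22): 22 bp
  [22,25): 3 bp
  [25,39): 14 bp
  [39,60): 21 bp
  [60,65): 5 bp
  [65,80): 15 bp
  [80,89): 9 bp

[3,5,9,14,15,21,22]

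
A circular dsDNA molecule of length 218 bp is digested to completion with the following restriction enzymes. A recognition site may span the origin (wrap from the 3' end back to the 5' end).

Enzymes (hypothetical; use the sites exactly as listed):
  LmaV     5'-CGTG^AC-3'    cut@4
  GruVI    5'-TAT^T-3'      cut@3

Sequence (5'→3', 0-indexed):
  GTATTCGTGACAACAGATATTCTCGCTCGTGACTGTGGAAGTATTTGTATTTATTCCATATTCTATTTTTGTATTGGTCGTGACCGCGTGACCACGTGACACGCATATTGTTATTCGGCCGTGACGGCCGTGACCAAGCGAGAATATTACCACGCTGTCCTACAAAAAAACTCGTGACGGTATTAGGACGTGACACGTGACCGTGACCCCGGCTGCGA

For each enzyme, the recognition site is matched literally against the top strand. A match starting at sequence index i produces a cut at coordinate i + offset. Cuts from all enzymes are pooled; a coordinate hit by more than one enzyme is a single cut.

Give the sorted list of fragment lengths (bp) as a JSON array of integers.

Site scan:
  LmaV (CGTGAC, off=4): starts [5, 27, 78, 86, 94, 119, 128, 172, 188, 195, 201] → cuts [9, 31, 82, 90, 98, 123, 132, 176, 192, 199, 205]
  GruVI (TATT, off=3): starts [1, 17, 41, 47, 51, 58, 63, 71, 105, 111, 144, 180] → cuts [4, 20, 44, 50, 54, 61, 66, 74, 108, 114, 147, 183]

Pooled cuts: [4, 9, 20, 31, 44, 50, 54, 61, 66, 74, 82, 90, 98, 108, 114, 123, 132, 147, 176, 183, 192, 199, 205]

Fragments:
  4→9: 5 bp
  9→20: 11 bp
  20→31: 11 bp
  31→44: 13 bp
  44→50: 6 bp
  50→54: 4 bp
  54→61: 7 bp
  61→66: 5 bp
  66→74: 8 bp
  74→82: 8 bp
  82→90: 8 bp
  90→98: 8 bp
  98→108: 10 bp
  108→114: 6 bp
  114→123: 9 bp
  123→132: 9 bp
  132→147: 15 bp
  147→176: 29 bp
  176→183: 7 bp
  183→192: 9 bp
  192→199: 7 bp
  199→205: 6 bp
  205→4 (wrap): 218-205+4 = 17 bp

[4,5,5,6,6,6,7,7,7,8,8,8,8,9,9,9,10,11,11,13,15,17,29]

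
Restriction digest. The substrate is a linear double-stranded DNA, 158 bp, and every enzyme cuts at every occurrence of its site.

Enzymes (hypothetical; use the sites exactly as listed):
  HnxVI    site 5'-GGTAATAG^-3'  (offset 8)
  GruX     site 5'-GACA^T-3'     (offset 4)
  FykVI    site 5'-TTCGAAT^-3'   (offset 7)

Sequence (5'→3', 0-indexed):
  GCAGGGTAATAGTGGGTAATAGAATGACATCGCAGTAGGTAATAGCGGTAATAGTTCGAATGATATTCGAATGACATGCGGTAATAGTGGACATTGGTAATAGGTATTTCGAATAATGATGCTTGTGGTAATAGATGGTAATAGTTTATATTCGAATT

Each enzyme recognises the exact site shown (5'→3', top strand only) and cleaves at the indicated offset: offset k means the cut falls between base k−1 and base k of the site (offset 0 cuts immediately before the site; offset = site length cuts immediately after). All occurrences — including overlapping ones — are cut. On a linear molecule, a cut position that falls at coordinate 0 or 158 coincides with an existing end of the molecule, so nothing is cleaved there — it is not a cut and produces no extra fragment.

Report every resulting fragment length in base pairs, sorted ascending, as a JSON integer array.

Scan for sites:
  HnxVI (GGTAATAG, off=8): starts [4, 14, 37, 46, 79, 95, 126, 136] → cuts [12, 22, 45, 54, 87, 103, 134, 144]
  GruX (GACAT, off=4): starts [25, 72, 89] → cuts [29, 76, 93]
  FykVI (TTCGAAT, off=7): starts [54, 65, 107, 150] → cuts [61, 72, 114, 157]

Pooled cuts: [12, 22, 29, 45, 54, 61, 72, 76, 87, 93, 103, 114, 134, 144, 157]

Fragment lengths:
  [0,12): 12 bp
  [12,22): 10 bp
  [22,29): 7 bp
  [29,45): 16 bp
  [45,54): 9 bp
  [54,61): 7 bp
  [61,72): 11 bp
  [72,76): 4 bp
  [76,87): 11 bp
  [87,93): 6 bp
  [93,103): 10 bp
  [103,114): 11 bp
  [114,134): 20 bp
  [134,144): 10 bp
  [144,157): 13 bp
  [157,158): 1 bp

[1,4,6,7,7,9,10,10,10,11,11,11,12,13,16,20]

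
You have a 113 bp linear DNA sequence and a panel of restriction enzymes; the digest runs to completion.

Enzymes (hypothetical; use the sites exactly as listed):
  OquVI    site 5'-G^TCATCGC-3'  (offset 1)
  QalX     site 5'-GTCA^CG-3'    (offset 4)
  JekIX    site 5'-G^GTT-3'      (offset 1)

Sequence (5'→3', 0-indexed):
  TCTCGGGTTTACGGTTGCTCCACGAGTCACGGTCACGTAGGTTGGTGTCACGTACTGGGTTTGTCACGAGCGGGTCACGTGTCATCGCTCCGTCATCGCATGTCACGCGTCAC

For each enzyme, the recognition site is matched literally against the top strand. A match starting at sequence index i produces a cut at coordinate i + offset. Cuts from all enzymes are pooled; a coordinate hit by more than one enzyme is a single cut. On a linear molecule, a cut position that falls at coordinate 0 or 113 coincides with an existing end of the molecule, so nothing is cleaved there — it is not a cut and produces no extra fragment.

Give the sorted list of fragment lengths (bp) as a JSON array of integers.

[4,5,6,6,7,8,8,8,10,11,11,13,16]

Site scan:
  OquVI GTCATCGC/1: at [80, 91] ⇒ [81, 92]
  QalX GTCACG/4: at [25, 31, 46, 62, 73, 101] ⇒ [29, 35, 50, 66, 77, 105]
  JekIX GGTT/1: at [5, 12, 39, 57] ⇒ [6, 13, 40, 58]

All cut coordinates (distinct, sorted): [6, 13, 29, 35, 40, 50, 58, 66, 77, 81, 92, 105]

Fragment lengths:
  [0,6): 6 bp
  [6,13): 7 bp
  [13,29): 16 bp
  [29,35): 6 bp
  [35,40): 5 bp
  [40,50): 10 bp
  [50,58): 8 bp
  [58,66): 8 bp
  [66,77): 11 bp
  [77,81): 4 bp
  [81,92): 11 bp
  [92,105): 13 bp
  [105,113): 8 bp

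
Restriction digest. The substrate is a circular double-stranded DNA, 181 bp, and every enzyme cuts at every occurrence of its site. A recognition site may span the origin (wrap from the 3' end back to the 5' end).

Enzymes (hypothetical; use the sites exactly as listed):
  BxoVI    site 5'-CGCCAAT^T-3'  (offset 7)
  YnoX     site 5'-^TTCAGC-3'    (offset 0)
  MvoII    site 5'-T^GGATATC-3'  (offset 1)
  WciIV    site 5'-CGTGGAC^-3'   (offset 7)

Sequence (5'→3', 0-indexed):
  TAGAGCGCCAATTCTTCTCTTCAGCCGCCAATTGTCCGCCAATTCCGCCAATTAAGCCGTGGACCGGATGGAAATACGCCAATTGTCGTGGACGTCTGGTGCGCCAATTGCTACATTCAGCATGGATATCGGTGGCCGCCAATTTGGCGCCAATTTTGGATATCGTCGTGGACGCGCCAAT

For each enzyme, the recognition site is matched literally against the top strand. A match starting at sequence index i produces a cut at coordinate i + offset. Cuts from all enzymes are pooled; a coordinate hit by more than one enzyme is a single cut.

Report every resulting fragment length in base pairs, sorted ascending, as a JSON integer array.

Per-enzyme occurrences:
  BxoVI (CGCCAATT, off=7): starts [5, 25, 36, 45, 76, 101, 136, 147, 174] → cuts [0, 12, 32, 43, 52, 83, 108, 143, 154]
  YnoX (TTCAGC, off=0): starts [19, 115] → cuts [19, 115]
  MvoII (TGGATATC, off=1): starts [122, 156] → cuts [123, 157]
  WciIV (CGTGGAC, off=7): starts [57, 86, 166] → cuts [64, 93, 173]

All cut coordinates (distinct, sorted): [0, 12, 19, 32, 43, 52, 64, 83, 93, 108, 115, 123, 143, 154, 157, 173]

Fragments:
  0→12: 12 bp
  12→19: 7 bp
  19→32: 13 bp
  32→43: 11 bp
  43→52: 9 bp
  52→64: 12 bp
  64→83: 19 bp
  83→93: 10 bp
  93→108: 15 bp
  108→115: 7 bp
  115→123: 8 bp
  123→143: 20 bp
  143→154: 11 bp
  154→157: 3 bp
  157→173: 16 bp
  173→0 (wrap): 181-173+0 = 8 bp

[3,7,7,8,8,9,10,11,11,12,12,13,15,16,19,20]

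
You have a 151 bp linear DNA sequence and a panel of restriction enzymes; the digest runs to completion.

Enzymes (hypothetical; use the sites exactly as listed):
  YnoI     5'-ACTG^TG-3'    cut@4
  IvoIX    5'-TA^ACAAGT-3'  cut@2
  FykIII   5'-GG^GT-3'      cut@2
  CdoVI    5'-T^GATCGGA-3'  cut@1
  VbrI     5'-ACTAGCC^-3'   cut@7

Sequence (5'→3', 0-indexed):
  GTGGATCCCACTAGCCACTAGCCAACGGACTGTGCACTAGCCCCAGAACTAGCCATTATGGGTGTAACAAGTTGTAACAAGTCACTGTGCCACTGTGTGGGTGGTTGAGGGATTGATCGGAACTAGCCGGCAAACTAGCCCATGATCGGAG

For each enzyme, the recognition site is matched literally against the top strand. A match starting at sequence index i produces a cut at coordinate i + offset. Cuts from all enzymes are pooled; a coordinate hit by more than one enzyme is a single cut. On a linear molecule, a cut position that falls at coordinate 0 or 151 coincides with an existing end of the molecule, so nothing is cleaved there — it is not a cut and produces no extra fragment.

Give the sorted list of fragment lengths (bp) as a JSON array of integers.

Per-enzyme occurrences:
  YnoI ACTGTG/4: at [28, 83, 91] ⇒ [32, 87, 95]
  IvoIX TAACAAGT/2: at [64, 74] ⇒ [66, 76]
  FykIII GGGT/2: at [59, 98] ⇒ [61, 100]
  CdoVI TGATCGGA/1: at [113, 142] ⇒ [114, 143]
  VbrI ACTAGCC/7: at [9, 16, 35, 47, 121, 133] ⇒ [16, 23, 42, 54, 128, 140]

All cut coordinates (distinct, sorted): [16, 23, 32, 42, 54, 61, 66, 76, 87, 95, 100, 114, 128, 140, 143]

Fragments:
  [0,16): 16 bp
  [16,23): 7 bp
  [23,32): 9 bp
  [32,42): 10 bp
  [42,54): 12 bp
  [54,61): 7 bp
  [61,66): 5 bp
  [66,76): 10 bp
  [76,87): 11 bp
  [87,95): 8 bp
  [95,100): 5 bp
  [100,114): 14 bp
  [114,128): 14 bp
  [128,140): 12 bp
  [140,143): 3 bp
  [143,151): 8 bp

[3,5,5,7,7,8,8,9,10,10,11,12,12,14,14,16]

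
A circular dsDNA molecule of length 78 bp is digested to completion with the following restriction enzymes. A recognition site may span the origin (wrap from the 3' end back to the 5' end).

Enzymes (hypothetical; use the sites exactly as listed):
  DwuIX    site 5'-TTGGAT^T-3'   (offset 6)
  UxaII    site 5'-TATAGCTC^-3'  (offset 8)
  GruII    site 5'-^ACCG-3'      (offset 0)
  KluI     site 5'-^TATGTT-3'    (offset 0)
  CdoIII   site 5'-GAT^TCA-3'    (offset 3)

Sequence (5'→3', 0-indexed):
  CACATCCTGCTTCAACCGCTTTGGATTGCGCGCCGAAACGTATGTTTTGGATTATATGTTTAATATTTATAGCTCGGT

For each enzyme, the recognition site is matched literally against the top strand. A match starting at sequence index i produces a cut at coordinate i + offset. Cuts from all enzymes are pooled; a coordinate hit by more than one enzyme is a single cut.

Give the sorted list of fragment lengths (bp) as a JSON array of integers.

[2,12,12,14,17,21]

Per-enzyme occurrences:
  DwuIX TTGGATT/6: at [20, 46] ⇒ [26, 52]
  UxaII TATAGCTC/8: at [67] ⇒ [75]
  GruII ACCG/0: at [14] ⇒ [14]
  KluI TATGTT/0: at [40, 54] ⇒ [40, 54]
  CdoIII (GATTCA, off=3): no sites

Pooled cuts: [14, 26, 40, 52, 54, 75]

Fragment lengths:
  14→26: 12 bp
  26→40: 14 bp
  40→52: 12 bp
  52→54: 2 bp
  54→75: 21 bp
  75→14 (wrap): 78-75+14 = 17 bp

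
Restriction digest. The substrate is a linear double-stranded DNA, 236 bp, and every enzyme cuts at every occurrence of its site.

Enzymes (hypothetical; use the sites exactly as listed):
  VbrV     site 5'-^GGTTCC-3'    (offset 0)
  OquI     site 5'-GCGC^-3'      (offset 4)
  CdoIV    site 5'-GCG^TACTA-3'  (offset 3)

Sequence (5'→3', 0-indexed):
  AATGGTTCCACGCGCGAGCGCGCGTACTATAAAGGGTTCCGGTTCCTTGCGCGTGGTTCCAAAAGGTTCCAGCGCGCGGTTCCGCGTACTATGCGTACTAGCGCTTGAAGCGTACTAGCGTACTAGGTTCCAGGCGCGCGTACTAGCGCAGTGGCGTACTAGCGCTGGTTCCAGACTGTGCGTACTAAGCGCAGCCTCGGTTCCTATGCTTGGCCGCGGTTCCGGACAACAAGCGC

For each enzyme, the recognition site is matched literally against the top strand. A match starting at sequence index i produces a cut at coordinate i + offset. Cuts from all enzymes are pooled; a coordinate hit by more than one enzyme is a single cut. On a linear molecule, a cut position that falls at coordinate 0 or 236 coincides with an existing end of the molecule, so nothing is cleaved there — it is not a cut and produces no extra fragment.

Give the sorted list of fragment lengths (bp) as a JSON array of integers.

[1,1,1,2,2,2,2,3,5,6,6,6,7,8,8,9,9,9,9,9,10,10,10,11,12,12,12,16,19,19]

Site scan:
  VbrV GGTTCC/0: at [3, 34, 40, 54, 64, 77, 125, 166, 198, 217] ⇒ [3, 34, 40, 54, 64, 77, 125, 166, 198, 217]
  OquI GCGC/4: at [11, 17, 19, 48, 71, 73, 100, 133, 135, 145, 161, 188, 232] ⇒ [15, 21, 23, 52, 75, 77, 104, 137, 139, 149, 165, 192] (position 236 is a terminus of the linear molecule — no cut)
  CdoIV GCGTACTA/3: at [21, 83, 92, 109, 117, 137, 153, 179] ⇒ [24, 86, 95, 112, 120, 140, 156, 182]

All cut coordinates (distinct, sorted): [3, 15, 21, 23, 24, 34, 40, 52, 54, 64, 75, 77, 86, 95, 104, 112, 120, 125, 137, 139, 140, 149, 156, 165, 166, 182, 192, 198, 217]

Fragments:
  [0,3): 3 bp
  [3,15): 12 bp
  [15,21): 6 bp
  [21,23): 2 bp
  [23,24): 1 bp
  [24,34): 10 bp
  [34,40): 6 bp
  [40,52): 12 bp
  [52,54): 2 bp
  [54,64): 10 bp
  [64,75): 11 bp
  [75,77): 2 bp
  [77,86): 9 bp
  [86,95): 9 bp
  [95,104): 9 bp
  [104,112): 8 bp
  [112,120): 8 bp
  [120,125): 5 bp
  [125,137): 12 bp
  [137,139): 2 bp
  [139,140): 1 bp
  [140,149): 9 bp
  [149,156): 7 bp
  [156,165): 9 bp
  [165,166): 1 bp
  [166,182): 16 bp
  [182,192): 10 bp
  [192,198): 6 bp
  [198,217): 19 bp
  [217,236): 19 bp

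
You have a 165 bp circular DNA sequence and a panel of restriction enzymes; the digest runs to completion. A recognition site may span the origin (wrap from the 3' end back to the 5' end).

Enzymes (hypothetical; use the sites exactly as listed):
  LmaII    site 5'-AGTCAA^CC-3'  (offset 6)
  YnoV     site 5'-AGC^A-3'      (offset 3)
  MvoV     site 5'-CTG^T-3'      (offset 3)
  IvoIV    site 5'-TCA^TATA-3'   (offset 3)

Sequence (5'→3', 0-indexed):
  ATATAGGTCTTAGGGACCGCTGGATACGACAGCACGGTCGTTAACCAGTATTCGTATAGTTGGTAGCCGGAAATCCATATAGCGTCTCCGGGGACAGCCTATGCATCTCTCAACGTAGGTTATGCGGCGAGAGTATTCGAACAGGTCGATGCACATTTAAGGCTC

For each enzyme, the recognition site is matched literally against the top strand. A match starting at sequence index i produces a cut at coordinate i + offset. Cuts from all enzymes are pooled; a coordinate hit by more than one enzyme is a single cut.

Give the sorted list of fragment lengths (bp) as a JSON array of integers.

[32,133]

Scan for sites:
  LmaII (AGTCAACC, off=6): no sites
  YnoV (AGCA, off=3): starts [30] → cuts [33]
  MvoV (CTGT, off=3): no sites
  IvoIV (TCATATA, off=3): starts [163] → cuts [1]

All cut coordinates (distinct, sorted): [1, 33]

Fragments:
  1→33: 32 bp
  33→1 (wrap): 165-33+1 = 133 bp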